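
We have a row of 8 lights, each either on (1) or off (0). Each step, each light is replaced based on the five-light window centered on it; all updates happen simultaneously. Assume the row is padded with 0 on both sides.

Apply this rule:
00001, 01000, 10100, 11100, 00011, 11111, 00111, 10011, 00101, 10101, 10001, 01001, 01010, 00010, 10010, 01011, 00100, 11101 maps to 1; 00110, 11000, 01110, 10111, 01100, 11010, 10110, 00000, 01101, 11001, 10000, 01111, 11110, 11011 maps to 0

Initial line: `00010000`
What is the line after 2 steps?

11001000

step 1: 01111000
step 2: 11001000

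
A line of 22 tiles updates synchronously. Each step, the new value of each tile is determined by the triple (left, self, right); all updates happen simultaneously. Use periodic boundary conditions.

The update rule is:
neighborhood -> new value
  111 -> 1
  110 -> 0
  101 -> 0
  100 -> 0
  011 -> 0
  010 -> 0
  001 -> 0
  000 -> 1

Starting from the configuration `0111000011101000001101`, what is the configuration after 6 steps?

0010011001000011100000
1000000000011001001111
0011111111000000000111
0001111110011111110010
1100111100001111100000
0000011001100111001110

0000011001100111001110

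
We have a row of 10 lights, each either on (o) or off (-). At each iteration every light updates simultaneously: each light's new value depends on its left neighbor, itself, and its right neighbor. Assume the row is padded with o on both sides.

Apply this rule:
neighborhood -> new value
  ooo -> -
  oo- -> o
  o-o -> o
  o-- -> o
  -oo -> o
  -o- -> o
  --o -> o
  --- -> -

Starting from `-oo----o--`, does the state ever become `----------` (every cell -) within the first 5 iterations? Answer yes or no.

yes

iteration 1: oooo--oooo
iteration 2: ---oooo---
iteration 3: o-oo--oo-o
iteration 4: oooooooooo
iteration 5: ----------
all cells are - at iteration 5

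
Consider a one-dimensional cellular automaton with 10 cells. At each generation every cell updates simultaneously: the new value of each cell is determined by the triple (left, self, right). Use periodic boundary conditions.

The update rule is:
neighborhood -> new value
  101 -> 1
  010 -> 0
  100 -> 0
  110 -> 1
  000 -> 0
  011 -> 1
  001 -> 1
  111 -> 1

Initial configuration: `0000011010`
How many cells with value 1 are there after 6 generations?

generation 1: 0000111100
generation 2: 0001111100
generation 3: 0011111100
generation 4: 0111111100
generation 5: 1111111100
generation 6: 1111111101
count of 1: 9

9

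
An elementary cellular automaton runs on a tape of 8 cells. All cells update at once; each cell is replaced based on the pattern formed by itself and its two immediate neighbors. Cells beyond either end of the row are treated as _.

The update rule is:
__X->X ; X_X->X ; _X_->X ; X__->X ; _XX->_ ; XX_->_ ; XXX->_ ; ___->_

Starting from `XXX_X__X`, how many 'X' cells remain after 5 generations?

5

___XXXXX
__X_____
_XXX____
X___X___
XX_XXX__
count of X: 5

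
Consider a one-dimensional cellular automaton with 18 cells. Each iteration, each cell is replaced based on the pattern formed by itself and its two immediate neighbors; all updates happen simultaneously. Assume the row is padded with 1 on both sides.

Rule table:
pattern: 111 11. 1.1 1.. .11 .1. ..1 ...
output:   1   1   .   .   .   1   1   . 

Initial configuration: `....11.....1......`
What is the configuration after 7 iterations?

...1.1....11.....1
..11.1...1.1....1.
.1.1.1..11.1...11.
.1.1.1.1.1.1..1.1.
.1.1.1.1.1.1.11.1.
.1.1.1.1.1.1..1.1.  (repeats iteration 4; period 2)
iteration 7: .1.1.1.1.1.1.11.1.

.1.1.1.1.1.1.11.1.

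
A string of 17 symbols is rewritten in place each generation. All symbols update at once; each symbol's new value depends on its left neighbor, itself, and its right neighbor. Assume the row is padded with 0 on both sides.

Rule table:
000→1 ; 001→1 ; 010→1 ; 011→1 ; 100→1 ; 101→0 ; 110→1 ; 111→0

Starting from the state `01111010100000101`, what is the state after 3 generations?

11001010111111101
11111010100000101
10001010111111101

10001010111111101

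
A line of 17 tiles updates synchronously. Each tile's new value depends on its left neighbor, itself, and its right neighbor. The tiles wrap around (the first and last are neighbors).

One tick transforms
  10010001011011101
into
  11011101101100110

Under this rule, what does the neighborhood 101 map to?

1

At position 8 the neighborhood is 101; the next row has 1 there.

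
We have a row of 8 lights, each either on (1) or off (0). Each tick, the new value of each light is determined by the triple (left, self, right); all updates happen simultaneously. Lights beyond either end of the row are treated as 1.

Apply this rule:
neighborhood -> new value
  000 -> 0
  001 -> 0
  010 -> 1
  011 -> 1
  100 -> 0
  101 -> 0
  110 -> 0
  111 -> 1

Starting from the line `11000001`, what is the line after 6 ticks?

10000001
00000001
00000001  (fixed point — unchanged through tick 6)

00000001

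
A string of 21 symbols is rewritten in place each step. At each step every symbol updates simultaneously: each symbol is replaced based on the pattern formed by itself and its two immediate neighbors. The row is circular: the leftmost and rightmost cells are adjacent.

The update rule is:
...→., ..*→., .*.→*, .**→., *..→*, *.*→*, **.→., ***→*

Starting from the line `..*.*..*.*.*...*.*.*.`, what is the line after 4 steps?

*.*...*.*..*.*.*...*.

..****.******..******
*..**.*.****.*..****.
**...***.**.***..**.*
*.*...*.*..*.*.*...*.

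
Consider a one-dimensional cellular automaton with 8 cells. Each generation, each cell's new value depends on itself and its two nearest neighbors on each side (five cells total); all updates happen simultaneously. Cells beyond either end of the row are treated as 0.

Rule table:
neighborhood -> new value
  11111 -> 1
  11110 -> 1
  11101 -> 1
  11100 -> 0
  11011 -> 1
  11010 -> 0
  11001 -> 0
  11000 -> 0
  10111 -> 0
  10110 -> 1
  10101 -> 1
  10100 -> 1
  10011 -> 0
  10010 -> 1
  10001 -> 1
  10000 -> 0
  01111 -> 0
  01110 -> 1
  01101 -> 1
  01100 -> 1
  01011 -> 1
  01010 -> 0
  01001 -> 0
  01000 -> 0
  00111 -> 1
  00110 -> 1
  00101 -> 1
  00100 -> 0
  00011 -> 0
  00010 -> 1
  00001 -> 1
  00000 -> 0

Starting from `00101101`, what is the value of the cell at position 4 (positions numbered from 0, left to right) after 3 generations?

1

11111101
10111101
11001101
position 4 holds 1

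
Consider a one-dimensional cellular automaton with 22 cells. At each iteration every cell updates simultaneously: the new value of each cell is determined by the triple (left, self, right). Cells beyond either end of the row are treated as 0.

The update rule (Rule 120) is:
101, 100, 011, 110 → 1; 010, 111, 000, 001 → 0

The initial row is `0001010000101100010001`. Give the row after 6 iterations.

0000101000011110001000
0000010100010011000100
0000001010001011100010
0000000101000110110001
0000000010100111111000
0000000001010100001100

0000000001010100001100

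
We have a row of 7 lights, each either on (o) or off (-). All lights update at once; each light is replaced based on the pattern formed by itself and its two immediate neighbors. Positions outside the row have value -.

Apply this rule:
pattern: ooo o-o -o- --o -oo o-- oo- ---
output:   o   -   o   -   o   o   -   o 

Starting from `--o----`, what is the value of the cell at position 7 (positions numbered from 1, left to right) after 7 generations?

o

generation 1: o-ooooo
generation 2: o-oooo-
generation 3: o-ooo-o
generation 4: o-oo--o
generation 5: o-o-o-o
generation 6: o-o-o-o  (fixed point — unchanged through generation 7)
position 7 holds o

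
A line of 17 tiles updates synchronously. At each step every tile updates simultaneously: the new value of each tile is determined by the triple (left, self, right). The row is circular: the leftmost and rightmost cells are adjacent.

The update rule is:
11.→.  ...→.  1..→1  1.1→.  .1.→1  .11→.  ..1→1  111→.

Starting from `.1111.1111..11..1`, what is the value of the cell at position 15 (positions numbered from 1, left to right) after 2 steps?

.

..........11..111
1........1..11...
position 15 holds .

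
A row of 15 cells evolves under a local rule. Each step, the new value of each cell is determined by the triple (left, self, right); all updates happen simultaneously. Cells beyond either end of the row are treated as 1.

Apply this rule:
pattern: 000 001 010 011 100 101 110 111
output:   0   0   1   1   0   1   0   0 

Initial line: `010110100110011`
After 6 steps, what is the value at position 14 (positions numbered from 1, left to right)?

1

step 1: 111101100100010
step 2: 000011000100011
step 3: 000010000100010
step 4: 000010000100011
step 5: 000010000100010  (repeats step 3; period 2)
step 6: 000010000100011
position 14 holds 1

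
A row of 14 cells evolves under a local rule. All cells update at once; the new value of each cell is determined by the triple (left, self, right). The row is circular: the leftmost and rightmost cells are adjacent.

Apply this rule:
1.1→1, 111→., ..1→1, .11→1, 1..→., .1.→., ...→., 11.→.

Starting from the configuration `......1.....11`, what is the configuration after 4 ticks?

..1.....11....

.....1.....11.
....1.....11..
...1.....11...
..1.....11....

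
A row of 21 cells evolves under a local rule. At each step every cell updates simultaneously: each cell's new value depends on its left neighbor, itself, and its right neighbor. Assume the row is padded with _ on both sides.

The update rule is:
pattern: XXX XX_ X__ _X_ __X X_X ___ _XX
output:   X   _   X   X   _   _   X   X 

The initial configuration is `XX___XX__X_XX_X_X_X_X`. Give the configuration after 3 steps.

step 1: X_XX_X_X_X_X__X_X_X_X
step 2: X_X__X_X_X_XX_X_X_X_X
step 3: X_XX_X_X_X_X__X_X_X_X

X_XX_X_X_X_X__X_X_X_X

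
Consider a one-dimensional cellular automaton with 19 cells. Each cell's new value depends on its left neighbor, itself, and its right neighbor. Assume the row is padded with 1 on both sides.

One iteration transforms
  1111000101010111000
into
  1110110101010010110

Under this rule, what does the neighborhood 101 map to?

At position 8 the neighborhood is 101; the next row has 0 there.

0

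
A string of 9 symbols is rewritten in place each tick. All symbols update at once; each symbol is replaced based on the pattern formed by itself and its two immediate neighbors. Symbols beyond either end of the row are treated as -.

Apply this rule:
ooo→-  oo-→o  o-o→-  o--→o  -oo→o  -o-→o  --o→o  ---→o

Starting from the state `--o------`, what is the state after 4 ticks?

o-------o

ooooooooo
o-------o
ooooooooo  (repeats tick 1; period 2)
tick 4: o-------o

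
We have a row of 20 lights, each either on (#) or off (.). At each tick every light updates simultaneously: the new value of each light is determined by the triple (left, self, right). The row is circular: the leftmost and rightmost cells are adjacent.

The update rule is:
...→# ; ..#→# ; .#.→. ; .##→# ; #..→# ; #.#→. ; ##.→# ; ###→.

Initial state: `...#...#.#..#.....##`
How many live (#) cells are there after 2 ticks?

###.###...##.#######
..#.#.######.#......
count of #: 9

9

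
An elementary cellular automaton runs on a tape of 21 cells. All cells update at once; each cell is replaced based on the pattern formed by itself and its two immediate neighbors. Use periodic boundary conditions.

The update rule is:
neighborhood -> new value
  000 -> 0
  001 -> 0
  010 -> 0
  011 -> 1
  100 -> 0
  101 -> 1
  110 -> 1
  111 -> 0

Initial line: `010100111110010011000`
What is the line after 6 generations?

generation 1: 001000100010000011000
generation 2: 000000000000000011000
generation 3: 000000000000000011000  (fixed point — unchanged through generation 6)

000000000000000011000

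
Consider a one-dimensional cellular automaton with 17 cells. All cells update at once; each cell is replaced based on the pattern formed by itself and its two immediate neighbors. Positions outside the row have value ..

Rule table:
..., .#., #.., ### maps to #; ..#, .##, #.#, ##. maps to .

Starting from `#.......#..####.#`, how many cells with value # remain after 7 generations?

13

generation 1: #######.##..##..#
generation 2: .#####....#...#.#
generation 3: ..###.###.###.#.#
generation 4: #..#...#...#..#.#
generation 5: ##.###.###.##.#.#
generation 6: ....#...#.....#.#
generation 7: ###.###.#####.#.#
count of #: 13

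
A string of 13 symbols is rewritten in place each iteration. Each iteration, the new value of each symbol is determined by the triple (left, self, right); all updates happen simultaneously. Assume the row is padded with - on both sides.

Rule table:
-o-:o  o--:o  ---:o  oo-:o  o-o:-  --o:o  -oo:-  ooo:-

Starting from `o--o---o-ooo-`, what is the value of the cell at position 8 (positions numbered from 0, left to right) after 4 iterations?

o

oooooooo---oo
-------oooo-o
ooooooo---o-o
------ooooo-o
position 8 holds o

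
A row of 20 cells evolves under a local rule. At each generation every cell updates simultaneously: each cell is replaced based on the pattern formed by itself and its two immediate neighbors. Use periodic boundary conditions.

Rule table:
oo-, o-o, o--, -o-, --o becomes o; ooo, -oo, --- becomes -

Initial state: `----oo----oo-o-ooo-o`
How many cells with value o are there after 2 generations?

o--o-oo--o-oooo--ooo
ooooo-ooooo---ooo---
count of o: 13

13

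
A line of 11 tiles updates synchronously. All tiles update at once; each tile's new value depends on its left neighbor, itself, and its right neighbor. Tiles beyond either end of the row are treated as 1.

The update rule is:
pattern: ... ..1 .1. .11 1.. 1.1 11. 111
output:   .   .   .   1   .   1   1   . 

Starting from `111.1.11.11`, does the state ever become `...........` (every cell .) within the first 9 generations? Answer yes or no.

generation 1: ..11.11111.
generation 2: ..1111...11
generation 3: ..1..1...1.
generation 4: ..........1
generation 5: ..........1  (fixed point — unchanged through generation 9)
generation 9 is ..........1, still not uniform .

no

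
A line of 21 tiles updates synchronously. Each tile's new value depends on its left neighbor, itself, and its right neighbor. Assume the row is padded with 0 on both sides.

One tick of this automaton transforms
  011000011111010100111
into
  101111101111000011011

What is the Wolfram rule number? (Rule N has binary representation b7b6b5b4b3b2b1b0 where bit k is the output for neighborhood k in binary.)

position 8: 111 → 1  (bit 7 = 1)
position 2: 110 → 1  (bit 6 = 1)
position 12: 101 → 0  (bit 5 = 0)
position 3: 100 → 1  (bit 4 = 1)
position 1: 011 → 0  (bit 3 = 0)
position 13: 010 → 0  (bit 2 = 0)
position 0: 001 → 1  (bit 1 = 1)
position 4: 000 → 1  (bit 0 = 1)
bits b7..b0 = 11010011 = 211

211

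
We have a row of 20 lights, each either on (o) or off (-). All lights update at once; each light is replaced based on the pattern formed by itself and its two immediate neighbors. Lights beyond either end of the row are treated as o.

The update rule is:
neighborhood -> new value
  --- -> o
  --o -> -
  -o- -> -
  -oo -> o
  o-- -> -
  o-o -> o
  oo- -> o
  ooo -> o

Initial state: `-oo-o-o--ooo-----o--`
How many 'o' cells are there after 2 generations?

oooo-o---ooo-ooo----
ooooo--o-ooooooo-oo-
count of o: 15

15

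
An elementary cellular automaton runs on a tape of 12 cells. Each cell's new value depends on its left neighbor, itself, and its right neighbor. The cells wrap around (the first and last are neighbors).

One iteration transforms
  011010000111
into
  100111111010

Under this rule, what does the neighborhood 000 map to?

1

At position 6 the neighborhood is 000; the next row has 1 there.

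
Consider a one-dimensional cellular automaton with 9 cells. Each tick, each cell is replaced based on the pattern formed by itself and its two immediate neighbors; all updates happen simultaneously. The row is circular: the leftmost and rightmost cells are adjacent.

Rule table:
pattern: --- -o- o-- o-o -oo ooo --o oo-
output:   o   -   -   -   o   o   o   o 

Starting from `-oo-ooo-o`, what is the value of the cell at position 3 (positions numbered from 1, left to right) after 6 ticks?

o

-oo-ooo--
ooo-ooo-o
ooo-ooo-o  (fixed point — unchanged through tick 6)
position 3 holds o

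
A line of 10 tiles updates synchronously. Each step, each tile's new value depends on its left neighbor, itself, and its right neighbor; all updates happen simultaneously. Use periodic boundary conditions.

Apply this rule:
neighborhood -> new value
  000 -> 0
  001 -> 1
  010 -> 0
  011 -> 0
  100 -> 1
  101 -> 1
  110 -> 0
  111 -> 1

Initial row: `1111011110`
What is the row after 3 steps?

0110101101
1001010010
0110101101

0110101101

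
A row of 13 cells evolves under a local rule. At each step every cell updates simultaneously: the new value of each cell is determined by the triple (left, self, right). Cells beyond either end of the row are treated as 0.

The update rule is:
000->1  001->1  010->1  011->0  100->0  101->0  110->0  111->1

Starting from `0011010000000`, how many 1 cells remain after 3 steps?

7

step 1: 1100010111111
step 2: 0001110011110
step 3: 1110100101100
count of 1: 7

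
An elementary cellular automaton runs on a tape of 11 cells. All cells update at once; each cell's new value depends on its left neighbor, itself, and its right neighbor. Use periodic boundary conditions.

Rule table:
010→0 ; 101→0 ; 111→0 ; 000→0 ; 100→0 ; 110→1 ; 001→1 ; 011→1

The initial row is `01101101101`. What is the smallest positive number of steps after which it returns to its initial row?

01101101100
11101101100
10101101101
10001101101
10011101101
10110101101
10110001101
10110011101
10110110101
10110110001
10110110011
10110110110
00110110110
01110110110
11010110110
11000110110
11001110110
11011010110
11011000110
11011001110
11011011010
11011011000
11011011001
01011011011
00011011011
00111011011
01101011011
01100011011
01100111011
01101101011
01101100011
01101100111
01101101101

33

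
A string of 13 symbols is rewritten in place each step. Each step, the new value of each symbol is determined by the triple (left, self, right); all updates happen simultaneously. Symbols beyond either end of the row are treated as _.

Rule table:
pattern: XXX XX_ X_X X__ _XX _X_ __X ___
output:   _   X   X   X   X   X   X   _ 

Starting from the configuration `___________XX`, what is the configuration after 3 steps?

__________XXX
_________XX_X
________XXXXX

________XXXXX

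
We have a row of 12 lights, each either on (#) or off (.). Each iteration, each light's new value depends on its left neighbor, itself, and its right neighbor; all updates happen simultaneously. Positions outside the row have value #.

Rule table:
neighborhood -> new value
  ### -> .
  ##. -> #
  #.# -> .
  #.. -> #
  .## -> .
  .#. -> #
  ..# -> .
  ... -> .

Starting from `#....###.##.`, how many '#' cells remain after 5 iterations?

iteration 1: ##.....#..#.
iteration 2: .##....##.#.
iteration 3: ..##....#.#.
iteration 4: #..##...#.#.
iteration 5: ##..##..#.#.
count of #: 6

6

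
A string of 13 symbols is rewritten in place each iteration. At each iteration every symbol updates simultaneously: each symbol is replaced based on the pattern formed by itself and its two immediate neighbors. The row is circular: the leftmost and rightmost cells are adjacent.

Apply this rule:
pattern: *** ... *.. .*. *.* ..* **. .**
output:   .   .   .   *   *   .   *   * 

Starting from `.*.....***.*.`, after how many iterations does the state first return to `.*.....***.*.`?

2

.*.....*.***.
.*.....***.*.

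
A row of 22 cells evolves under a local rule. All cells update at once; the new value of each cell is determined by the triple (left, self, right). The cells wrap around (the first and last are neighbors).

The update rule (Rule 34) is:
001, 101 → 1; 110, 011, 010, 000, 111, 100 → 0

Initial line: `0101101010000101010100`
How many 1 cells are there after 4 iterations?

8

1010010100001010101000
0100101000010101010001
1001010000101010100010
0010100001010101000101
count of 1: 8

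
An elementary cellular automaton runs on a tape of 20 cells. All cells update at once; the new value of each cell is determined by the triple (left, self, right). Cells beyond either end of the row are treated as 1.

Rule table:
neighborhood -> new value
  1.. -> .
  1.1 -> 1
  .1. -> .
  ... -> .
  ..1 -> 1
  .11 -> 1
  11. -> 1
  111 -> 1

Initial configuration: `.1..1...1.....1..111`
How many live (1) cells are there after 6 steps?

13

1..1...1.....1..1111
1.1...1.....1..11111
11...1.....1..111111
11..1.....1..1111111
11.1.....1..11111111
111.....1..111111111
count of 1: 13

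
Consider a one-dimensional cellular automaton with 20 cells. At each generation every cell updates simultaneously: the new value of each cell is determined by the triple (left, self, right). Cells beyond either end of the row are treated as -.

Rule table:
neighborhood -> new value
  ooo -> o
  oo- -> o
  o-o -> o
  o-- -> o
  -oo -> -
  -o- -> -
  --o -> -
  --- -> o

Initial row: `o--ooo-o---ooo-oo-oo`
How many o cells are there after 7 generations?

generation 1: -o--ooo-oo--ooo-oo-o
generation 2: --o--ooo-oo--ooo-oo-
generation 3: o--o--ooo-oo--ooo-oo
generation 4: -o--o--ooo-oo--ooo-o
generation 5: --o--o--ooo-oo--ooo-
generation 6: o--o--o--ooo-oo--ooo
generation 7: -o--o--o--ooo-oo--oo
count of o: 10

10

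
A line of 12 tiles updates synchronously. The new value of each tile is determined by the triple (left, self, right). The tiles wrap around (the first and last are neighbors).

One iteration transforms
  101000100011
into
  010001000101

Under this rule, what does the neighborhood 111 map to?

At position 11 the neighborhood is 111; the next row has 1 there.

1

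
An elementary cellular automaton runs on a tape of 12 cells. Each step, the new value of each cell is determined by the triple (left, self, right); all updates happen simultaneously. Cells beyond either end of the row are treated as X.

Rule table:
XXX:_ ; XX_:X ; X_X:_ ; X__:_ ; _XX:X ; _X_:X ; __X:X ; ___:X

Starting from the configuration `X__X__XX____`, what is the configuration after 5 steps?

step 1: X_XX_XXX_XXX
step 2: X_XX_X_X_X__
step 3: X_XX_X_X_X_X
step 4: X_XX_X_X_X_X  (fixed point — unchanged through step 5)

X_XX_X_X_X_X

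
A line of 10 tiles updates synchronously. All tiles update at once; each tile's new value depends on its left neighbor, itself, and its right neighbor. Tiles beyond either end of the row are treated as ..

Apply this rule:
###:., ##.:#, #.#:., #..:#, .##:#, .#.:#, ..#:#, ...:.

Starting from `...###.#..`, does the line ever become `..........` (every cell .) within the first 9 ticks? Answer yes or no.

no

tick 1: ..##.#.##.
tick 2: .###.#.###
tick 3: ##.#.#.#.#
tick 4: ##.#.#.#.#  (fixed point — unchanged through tick 9)
tick 9 is ##.#.#.#.#, still not uniform .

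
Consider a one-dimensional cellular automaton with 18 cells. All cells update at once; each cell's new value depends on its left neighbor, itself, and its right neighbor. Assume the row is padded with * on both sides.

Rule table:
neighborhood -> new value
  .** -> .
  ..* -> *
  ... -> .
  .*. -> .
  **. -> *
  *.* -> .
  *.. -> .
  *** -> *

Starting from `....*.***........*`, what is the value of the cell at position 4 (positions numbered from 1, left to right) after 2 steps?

step 1: ...*...**.......*.
step 2: ..*...*.*......*..
position 4 holds .

.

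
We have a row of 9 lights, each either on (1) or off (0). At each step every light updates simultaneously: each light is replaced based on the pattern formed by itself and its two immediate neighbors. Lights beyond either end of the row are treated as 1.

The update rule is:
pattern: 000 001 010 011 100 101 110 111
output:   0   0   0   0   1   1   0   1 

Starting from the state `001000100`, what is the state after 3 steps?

100100010
010010001
101001000

101001000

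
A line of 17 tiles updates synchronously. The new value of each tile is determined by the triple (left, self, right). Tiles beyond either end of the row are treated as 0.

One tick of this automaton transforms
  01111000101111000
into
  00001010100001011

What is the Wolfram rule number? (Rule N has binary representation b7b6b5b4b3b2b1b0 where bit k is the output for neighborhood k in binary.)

position 2: 111 → 0  (bit 7 = 0)
position 4: 110 → 1  (bit 6 = 1)
position 9: 101 → 0  (bit 5 = 0)
position 5: 100 → 0  (bit 4 = 0)
position 1: 011 → 0  (bit 3 = 0)
position 8: 010 → 1  (bit 2 = 1)
position 0: 001 → 0  (bit 1 = 0)
position 6: 000 → 1  (bit 0 = 1)
bits b7..b0 = 01000101 = 69

69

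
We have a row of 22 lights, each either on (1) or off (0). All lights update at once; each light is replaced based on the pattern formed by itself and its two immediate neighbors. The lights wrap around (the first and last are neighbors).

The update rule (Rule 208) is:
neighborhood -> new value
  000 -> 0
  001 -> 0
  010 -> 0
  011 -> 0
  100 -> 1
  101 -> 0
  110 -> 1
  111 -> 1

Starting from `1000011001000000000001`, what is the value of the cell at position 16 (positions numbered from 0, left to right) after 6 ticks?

tick 1: 1100001100100000000000
tick 2: 0110000110010000000000
tick 3: 0011000011001000000000
tick 4: 0001100001100100000000
tick 5: 0000110000110010000000
tick 6: 0000011000011001000000
position 16 holds 0

0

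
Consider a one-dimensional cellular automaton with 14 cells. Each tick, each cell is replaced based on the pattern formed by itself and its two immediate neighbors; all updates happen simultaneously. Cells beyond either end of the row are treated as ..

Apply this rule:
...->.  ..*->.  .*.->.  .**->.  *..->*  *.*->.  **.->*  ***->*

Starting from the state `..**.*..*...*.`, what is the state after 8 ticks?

..........*..*

...*..*..*...*
....*..*..*...
.....*..*..*..
......*..*..*.
.......*..*..*
........*..*..
.........*..*.
..........*..*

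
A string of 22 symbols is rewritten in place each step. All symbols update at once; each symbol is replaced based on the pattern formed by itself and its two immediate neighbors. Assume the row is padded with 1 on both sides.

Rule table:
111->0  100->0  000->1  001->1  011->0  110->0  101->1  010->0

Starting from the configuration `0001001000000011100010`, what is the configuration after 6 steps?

0110010011111100001101
1000100100000001110010
0011001001111110000101
0100010010000000111010
1001100100111111000101
0010001001000000011010

0010001001000000011010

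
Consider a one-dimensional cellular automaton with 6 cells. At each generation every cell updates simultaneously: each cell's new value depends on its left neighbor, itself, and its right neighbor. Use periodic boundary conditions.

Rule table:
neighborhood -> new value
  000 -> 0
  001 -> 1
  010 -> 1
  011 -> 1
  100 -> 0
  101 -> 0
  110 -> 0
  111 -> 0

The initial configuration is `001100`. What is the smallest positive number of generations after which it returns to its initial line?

6

011000
110000
100001
000011
000110
001100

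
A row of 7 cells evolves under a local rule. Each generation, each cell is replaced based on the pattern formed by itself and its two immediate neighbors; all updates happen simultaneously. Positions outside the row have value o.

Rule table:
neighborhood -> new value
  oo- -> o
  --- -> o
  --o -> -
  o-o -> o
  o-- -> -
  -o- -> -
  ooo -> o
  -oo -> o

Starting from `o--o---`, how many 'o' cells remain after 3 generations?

5

o----o-
o-oo--o
oooo--o
count of o: 5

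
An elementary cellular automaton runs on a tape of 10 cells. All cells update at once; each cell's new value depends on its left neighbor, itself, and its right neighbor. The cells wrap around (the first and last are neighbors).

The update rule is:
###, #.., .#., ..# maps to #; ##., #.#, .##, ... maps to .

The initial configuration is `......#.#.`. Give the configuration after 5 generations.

##.##.#.#.

generation 1: .....##.##
generation 2: #...#.....
generation 3: ##.###...#
generation 4: #...#.#.#.
generation 5: ##.##.#.#.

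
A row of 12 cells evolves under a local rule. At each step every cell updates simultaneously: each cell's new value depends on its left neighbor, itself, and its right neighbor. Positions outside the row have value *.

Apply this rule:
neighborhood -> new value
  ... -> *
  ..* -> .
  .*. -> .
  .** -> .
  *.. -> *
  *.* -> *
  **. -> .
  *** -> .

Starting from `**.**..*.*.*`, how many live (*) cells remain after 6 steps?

5

..*..*..*.*.
*..*..*..*.*
.*..*..*..*.
*.*..*..*..*
.*.*..*..*..
*.*.*..*..*.
count of *: 5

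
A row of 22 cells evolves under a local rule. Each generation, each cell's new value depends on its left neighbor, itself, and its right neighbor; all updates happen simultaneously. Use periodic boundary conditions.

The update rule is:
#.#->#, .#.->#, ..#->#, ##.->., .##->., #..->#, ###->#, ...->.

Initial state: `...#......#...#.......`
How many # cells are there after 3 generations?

18

..###....###.###......
.#.#.#..#.#.#.#.#.....
##################....
count of #: 18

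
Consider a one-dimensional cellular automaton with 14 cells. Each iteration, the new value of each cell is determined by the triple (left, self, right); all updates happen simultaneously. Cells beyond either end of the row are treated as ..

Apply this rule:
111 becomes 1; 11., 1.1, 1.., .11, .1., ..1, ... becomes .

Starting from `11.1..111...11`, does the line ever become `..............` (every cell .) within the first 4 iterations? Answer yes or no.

.......1......
..............
all cells are . at iteration 2

yes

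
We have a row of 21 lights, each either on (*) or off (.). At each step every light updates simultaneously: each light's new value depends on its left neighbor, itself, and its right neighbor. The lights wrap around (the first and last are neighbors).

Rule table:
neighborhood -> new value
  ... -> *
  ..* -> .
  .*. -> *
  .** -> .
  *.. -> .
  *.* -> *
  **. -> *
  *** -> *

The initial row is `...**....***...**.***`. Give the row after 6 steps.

.*..*.**..**.*..**.**
**..**.*...***...**.*
**...***.*..**.*..**.
.*.*..****...***...**
****...***.*..**.*..*
****.*..****...***...

****.*..****...***...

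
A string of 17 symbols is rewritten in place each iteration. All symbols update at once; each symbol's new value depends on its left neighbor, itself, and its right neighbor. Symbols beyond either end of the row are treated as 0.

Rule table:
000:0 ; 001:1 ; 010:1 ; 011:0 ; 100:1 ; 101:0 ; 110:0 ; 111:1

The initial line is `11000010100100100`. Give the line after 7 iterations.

01010100001111010

iteration 1: 00100110111111110
iteration 2: 01111000011111101
iteration 3: 10110100101111001
iteration 4: 10000111100110111
iteration 5: 11001011011000010
iteration 6: 00111000000100111
iteration 7: 01010100001111010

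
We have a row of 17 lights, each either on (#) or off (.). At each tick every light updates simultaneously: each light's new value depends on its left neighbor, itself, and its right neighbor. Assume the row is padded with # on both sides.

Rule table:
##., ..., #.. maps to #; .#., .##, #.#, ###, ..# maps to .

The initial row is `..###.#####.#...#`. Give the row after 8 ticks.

###..##..##..###.

#...#.....#..##..
###..####..#..##.
..##....##..#..#.
#..####..##..#...
##....##..##..##.
.####..##..##..#.
....##..##..##...
###..##..##..###.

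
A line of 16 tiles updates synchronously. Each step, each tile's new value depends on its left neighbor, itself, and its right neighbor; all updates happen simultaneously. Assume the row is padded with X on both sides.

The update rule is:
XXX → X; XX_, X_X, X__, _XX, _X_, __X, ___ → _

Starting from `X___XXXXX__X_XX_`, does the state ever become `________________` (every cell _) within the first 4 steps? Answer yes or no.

yes

_____XXX________
______X_________
________________
all cells are _ at step 3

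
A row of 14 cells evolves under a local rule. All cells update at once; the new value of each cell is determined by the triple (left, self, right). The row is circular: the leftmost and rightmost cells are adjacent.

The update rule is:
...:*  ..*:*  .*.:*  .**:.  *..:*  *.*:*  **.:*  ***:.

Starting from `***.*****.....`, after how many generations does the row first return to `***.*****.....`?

generation 1: ..**....******
generation 2: **.*****.....*
generation 3: .**....******.
generation 4: *.*****.....**
generation 5: **....******..
generation 6: .*****.....***
generation 7: *....******..*
generation 8: *****.....***.
generation 9: ....******..**
generation 10: ****.....***.*
generation 11: ...******..**.
generation 12: ***.....***.**
generation 13: ..******..**..
generation 14: **.....***.***
generation 15: .******..**...
generation 16: *.....***.****
generation 17: ******..**....
generation 18: .....***.*****
generation 19: *****..**....*
generation 20: ....***.*****.
generation 21: ****..**....**
generation 22: ...***.*****..
generation 23: ***..**....***
generation 24: ..***.*****...
generation 25: **..**....****
generation 26: .***.*****....
generation 27: *..**....*****
generation 28: ***.*****.....

28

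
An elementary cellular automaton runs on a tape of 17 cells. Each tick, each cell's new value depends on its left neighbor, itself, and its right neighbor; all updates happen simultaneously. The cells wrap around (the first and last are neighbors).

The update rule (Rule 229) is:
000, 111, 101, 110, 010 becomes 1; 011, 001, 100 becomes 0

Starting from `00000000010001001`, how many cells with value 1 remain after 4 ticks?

13

01111111010101001
10111111111111001
11011111111111000
01101111111111010
count of 1: 13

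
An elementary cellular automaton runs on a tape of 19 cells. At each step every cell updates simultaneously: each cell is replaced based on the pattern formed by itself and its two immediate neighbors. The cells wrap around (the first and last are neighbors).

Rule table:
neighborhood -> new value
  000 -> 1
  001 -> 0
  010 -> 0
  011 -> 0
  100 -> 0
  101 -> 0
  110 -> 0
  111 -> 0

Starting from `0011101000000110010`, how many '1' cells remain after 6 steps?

1000000011110000000
0011111000000111110
1000000011110000000  (repeats step 1; period 2)
step 6: 0011111000000111110
count of 1: 10

10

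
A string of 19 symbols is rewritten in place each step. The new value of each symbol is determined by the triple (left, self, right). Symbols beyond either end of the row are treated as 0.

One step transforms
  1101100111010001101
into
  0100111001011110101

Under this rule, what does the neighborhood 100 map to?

At position 5 the neighborhood is 100; the next row has 1 there.

1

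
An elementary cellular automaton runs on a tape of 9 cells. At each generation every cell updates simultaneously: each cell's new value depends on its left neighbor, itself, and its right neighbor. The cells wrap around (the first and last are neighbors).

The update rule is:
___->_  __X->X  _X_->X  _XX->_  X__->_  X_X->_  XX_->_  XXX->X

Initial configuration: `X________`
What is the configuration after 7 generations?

__XX_____

X_______X
_______X_
______XX_
_____X___
____XX___
___X_____
__XX_____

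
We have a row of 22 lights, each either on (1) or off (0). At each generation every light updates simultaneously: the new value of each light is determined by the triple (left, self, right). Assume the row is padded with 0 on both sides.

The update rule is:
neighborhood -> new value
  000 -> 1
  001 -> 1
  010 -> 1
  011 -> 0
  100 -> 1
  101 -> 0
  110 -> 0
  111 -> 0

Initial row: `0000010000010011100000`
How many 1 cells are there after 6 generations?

3

generation 1: 1111111111111100011111
generation 2: 0000000000000011100000
generation 3: 1111111111111100011111  (repeats generation 1; period 2)
generation 6: 0000000000000011100000
count of 1: 3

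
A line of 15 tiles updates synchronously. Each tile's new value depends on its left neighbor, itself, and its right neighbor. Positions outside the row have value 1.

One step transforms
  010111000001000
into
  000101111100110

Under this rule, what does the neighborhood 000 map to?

1

At position 7 the neighborhood is 000; the next row has 1 there.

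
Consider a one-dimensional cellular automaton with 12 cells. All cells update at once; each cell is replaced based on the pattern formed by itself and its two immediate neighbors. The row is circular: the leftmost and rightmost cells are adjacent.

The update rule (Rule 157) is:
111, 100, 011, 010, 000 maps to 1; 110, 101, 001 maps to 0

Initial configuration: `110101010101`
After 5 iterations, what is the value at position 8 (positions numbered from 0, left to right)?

0

100101010101
010101010101
010101010101  (fixed point — unchanged through iteration 5)
position 8 holds 0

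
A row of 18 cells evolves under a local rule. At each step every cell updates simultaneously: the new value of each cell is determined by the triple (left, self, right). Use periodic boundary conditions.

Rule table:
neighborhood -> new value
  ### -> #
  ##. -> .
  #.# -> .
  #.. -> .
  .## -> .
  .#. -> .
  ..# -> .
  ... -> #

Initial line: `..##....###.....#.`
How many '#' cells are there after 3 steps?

#....##..#..###...
..##.........#..#.
#....#######......
count of #: 8

8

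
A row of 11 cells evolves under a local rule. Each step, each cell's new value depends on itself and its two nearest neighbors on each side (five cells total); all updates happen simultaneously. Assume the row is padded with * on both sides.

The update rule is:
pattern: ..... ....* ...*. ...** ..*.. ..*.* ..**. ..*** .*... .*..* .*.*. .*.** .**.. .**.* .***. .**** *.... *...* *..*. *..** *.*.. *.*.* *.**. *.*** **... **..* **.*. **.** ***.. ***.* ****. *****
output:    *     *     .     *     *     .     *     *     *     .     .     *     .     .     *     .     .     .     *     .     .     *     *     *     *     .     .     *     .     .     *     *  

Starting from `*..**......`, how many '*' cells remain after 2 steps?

...*.*.****
*....***.**
count of *: 6

6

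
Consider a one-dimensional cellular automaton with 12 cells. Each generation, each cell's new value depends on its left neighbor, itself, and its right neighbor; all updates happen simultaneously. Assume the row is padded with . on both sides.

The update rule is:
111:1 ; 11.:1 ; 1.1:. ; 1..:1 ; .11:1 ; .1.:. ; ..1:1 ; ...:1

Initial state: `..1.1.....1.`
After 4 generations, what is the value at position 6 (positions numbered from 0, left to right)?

1

generation 1: 11...11111.1
generation 2: 1111111111..
generation 3: 111111111111
generation 4: 111111111111
position 6 holds 1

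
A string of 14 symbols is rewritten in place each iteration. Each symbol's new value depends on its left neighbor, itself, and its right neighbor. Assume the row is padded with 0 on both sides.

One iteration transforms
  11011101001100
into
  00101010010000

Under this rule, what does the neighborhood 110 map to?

0

At position 1 the neighborhood is 110; the next row has 0 there.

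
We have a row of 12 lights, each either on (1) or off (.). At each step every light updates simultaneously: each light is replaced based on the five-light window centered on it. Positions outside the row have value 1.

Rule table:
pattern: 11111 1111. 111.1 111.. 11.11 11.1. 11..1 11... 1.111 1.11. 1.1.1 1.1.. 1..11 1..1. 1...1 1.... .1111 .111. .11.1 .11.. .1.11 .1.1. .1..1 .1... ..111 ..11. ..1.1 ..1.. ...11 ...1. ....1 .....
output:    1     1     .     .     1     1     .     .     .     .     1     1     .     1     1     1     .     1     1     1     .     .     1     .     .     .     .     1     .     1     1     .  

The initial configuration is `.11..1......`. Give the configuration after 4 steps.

.11.11..1.1.

1.1.11.1..1.
.11..11111..
1.1....11...
.11.11..1.1.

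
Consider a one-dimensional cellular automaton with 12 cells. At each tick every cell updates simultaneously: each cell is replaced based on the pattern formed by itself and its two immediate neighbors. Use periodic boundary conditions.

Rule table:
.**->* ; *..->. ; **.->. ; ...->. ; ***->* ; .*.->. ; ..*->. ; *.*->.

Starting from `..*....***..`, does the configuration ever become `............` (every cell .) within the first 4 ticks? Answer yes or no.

yes

.......**...
.......*....
............
all cells are . at tick 3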